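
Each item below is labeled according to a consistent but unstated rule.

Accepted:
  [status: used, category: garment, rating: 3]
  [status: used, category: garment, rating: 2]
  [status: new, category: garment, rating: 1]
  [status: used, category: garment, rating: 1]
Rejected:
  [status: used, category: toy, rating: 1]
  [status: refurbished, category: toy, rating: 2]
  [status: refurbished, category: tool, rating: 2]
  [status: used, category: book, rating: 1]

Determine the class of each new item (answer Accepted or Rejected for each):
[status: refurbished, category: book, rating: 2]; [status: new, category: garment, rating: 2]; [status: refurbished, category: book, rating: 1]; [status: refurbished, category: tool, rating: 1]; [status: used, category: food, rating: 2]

Comparing the two groups points to one rule — category is garment.
[status: refurbished, category: book, rating: 2] — category is book, hence Rejected. [status: new, category: garment, rating: 2] — category is garment, hence Accepted. [status: refurbished, category: book, rating: 1] — category is book, hence Rejected. [status: refurbished, category: tool, rating: 1] — category is tool, hence Rejected. [status: used, category: food, rating: 2] — category is food, hence Rejected.

Rejected, Accepted, Rejected, Rejected, Rejected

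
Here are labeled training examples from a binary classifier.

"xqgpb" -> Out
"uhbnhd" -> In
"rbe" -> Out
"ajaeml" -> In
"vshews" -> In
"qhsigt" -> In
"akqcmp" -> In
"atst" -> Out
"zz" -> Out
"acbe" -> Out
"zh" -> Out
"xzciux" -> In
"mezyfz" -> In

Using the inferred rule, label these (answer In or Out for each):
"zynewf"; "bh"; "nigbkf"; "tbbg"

Checking candidate rules against both groups, what survives is: length 6.
"zynewf": length 6 — fits, so In.
"bh": length 2 — lacks this property, so Out.
"nigbkf": length 6 — fits, so In.
"tbbg": length 4 — lacks this property, so Out.

In, Out, In, Out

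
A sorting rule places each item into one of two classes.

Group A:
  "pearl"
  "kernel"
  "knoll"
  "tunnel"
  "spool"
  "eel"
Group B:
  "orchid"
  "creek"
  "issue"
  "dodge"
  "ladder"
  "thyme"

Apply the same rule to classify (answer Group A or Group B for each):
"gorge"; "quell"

The pattern is that an item is 'Group A' exactly when: ends with 'l'.

Group B, Group A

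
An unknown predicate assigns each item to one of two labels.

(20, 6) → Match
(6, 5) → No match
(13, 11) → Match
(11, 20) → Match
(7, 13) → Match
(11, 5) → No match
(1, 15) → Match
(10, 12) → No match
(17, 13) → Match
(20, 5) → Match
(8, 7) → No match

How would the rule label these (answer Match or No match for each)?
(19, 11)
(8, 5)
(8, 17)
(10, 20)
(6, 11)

The common property of the 'Match' items is: max ≥ 13. No 'No match' item has it.
(19, 11): Match (max 19). (8, 5): No match (max 8). (8, 17): Match (max 17). (10, 20): Match (max 20). (6, 11): No match (max 11).

Match, No match, Match, Match, No match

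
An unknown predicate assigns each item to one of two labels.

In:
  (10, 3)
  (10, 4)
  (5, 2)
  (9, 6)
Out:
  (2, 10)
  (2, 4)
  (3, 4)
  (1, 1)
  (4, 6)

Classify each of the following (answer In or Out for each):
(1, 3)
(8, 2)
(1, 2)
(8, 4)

All 'In' examples share one property — first > second — and every 'Out' example lacks it.
Out: (1, 3), since 1 < 3.
In: (8, 2), since 8 > 2.
Out: (1, 2), since 1 < 2.
In: (8, 4), since 8 > 4.

Out, In, Out, In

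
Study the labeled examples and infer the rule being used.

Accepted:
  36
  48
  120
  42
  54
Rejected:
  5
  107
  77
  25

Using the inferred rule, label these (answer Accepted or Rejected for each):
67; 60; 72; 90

Rejected, Accepted, Accepted, Accepted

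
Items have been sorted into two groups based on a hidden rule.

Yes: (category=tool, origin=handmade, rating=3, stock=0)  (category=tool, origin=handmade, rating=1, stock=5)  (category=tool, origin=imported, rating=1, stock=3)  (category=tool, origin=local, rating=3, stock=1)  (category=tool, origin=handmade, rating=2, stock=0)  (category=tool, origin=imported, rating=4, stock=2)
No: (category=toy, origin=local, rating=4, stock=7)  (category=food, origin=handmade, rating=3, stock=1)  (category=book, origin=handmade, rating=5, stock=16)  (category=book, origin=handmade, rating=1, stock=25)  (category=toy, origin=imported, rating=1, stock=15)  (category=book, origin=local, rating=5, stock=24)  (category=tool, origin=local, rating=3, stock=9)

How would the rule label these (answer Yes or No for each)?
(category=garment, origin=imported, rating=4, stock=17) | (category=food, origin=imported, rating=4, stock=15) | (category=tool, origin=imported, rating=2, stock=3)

No, No, Yes

The classifier is using: category is tool AND stock ≤ 5.
(category=garment, origin=imported, rating=4, stock=17): category is garment, stock = 17 — fails the rule, so No.
(category=food, origin=imported, rating=4, stock=15): category is food, stock = 15 — fails the rule, so No.
(category=tool, origin=imported, rating=2, stock=3): category is tool, stock = 3 — qualifies, so Yes.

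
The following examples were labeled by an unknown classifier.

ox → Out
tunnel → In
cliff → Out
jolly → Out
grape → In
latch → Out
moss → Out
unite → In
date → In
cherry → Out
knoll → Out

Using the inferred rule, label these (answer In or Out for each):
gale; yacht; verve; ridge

The distinguishing property — has ≥ 2 vowels — holds for all the 'In' cases and none of the 'Out' cases.
gale → 2 vowels → In.
yacht → 1 vowel → Out.
verve → 2 vowels → In.
ridge → 2 vowels → In.

In, Out, In, In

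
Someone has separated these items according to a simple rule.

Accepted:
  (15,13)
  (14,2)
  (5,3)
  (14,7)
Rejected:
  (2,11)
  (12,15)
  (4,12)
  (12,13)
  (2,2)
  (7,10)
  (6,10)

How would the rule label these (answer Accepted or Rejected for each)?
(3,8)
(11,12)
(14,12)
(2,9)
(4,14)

Rejected, Rejected, Accepted, Rejected, Rejected

The rule appears to be: first > second.
(3,8): Rejected (3 < 8). (11,12): Rejected (11 < 12). (14,12): Accepted (14 > 12). (2,9): Rejected (2 < 9). (4,14): Rejected (4 < 14).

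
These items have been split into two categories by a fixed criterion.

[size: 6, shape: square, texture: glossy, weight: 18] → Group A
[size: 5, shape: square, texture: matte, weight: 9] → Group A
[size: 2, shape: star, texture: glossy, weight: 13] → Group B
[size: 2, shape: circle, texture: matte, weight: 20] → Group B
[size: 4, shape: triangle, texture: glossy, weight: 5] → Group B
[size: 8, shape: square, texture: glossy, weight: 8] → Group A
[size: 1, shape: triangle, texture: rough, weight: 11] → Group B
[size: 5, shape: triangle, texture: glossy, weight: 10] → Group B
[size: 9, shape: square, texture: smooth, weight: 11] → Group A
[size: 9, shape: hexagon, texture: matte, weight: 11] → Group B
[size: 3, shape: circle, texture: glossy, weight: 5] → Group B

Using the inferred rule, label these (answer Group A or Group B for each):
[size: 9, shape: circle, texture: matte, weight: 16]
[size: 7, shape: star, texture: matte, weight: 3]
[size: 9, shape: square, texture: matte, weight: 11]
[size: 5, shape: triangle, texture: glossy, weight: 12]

Group B, Group B, Group A, Group B

Rule: shape is square. This holds for each 'Group A' example and fails for each 'Group B' one.
Group B: [size: 9, shape: circle, texture: matte, weight: 16], since shape is circle.
Group B: [size: 7, shape: star, texture: matte, weight: 3], since shape is star.
Group A: [size: 9, shape: square, texture: matte, weight: 11], since shape is square.
Group B: [size: 5, shape: triangle, texture: glossy, weight: 12], since shape is triangle.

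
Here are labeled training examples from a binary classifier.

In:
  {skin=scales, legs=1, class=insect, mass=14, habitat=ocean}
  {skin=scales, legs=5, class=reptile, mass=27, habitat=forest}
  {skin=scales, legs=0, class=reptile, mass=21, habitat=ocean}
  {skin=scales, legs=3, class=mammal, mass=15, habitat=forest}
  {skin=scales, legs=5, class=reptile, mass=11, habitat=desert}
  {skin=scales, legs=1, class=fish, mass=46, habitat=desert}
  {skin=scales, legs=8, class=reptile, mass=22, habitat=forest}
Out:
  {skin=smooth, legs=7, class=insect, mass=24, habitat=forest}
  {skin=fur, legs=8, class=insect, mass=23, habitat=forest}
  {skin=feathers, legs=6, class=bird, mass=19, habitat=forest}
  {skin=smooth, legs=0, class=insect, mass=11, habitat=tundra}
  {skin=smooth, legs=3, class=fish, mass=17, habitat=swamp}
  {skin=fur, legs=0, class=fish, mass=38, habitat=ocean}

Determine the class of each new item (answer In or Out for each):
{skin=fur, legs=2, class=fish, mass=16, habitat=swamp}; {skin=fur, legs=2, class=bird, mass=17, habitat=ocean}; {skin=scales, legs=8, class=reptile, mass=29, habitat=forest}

Out, Out, In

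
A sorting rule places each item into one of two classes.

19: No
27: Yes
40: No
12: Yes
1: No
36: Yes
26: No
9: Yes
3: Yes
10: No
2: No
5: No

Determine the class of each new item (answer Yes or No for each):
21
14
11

Yes, No, No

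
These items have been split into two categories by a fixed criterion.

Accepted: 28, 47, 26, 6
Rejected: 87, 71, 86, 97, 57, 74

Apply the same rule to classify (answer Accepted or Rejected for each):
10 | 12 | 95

A rule that fits every label: at most 47 — true of each 'Accepted' example, false of each 'Rejected' one.

Accepted, Accepted, Rejected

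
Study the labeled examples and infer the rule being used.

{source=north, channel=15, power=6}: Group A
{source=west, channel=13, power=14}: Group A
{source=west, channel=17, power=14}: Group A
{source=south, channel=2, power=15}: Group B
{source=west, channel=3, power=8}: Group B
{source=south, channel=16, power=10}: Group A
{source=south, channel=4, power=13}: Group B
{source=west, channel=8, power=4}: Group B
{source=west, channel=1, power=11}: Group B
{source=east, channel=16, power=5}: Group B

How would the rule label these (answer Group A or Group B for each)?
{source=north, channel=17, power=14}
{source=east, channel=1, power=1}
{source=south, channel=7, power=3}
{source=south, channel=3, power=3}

Group A, Group B, Group B, Group B

The common property of the 'Group A' items is: power ≥ 6 AND channel ≥ 8. No 'Group B' item has it.
{source=north, channel=17, power=14}: power = 14, channel = 17, qualifies → Group A.
{source=east, channel=1, power=1}: power = 1, channel = 1, does not fit → Group B.
{source=south, channel=7, power=3}: power = 3, channel = 7, does not fit → Group B.
{source=south, channel=3, power=3}: power = 3, channel = 3, does not fit → Group B.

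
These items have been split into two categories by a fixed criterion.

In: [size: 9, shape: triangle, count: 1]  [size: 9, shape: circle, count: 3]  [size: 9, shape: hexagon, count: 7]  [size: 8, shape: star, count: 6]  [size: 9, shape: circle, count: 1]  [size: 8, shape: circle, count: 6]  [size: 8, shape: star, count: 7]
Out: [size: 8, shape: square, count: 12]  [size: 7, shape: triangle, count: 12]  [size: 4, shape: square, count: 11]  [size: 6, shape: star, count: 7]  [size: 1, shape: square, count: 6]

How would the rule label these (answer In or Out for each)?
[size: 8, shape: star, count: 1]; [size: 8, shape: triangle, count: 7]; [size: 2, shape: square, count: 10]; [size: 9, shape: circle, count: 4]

In, In, Out, In

A rule that fits every label: count ≤ 7 AND size ≥ 7 — true of each 'In' example, false of each 'Out' one.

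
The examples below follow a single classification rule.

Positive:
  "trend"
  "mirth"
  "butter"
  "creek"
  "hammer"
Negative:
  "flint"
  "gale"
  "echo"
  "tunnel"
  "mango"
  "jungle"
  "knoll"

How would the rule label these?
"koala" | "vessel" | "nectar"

Checking candidate rules against both groups, what survives is: contains 'r'.
"koala": Negative (no 'r'). "vessel": Negative (no 'r'). "nectar": Positive (has 'r').

Negative, Negative, Positive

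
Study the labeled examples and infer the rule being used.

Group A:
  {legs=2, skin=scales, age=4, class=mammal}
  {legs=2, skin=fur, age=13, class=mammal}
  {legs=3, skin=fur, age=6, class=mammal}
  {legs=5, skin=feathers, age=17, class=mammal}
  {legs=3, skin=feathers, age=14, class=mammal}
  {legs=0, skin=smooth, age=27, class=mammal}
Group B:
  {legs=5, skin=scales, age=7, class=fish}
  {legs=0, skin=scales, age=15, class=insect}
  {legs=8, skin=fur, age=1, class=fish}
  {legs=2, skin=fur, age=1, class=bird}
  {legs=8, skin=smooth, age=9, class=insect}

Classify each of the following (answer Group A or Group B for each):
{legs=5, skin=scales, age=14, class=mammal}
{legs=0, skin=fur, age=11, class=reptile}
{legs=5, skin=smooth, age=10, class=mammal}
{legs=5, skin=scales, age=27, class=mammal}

The distinguishing property — class is mammal — holds for all the 'Group A' cases and none of the 'Group B' cases.
{legs=5, skin=scales, age=14, class=mammal} → class is mammal → Group A. {legs=0, skin=fur, age=11, class=reptile} → class is reptile → Group B. {legs=5, skin=smooth, age=10, class=mammal} → class is mammal → Group A. {legs=5, skin=scales, age=27, class=mammal} → class is mammal → Group A.

Group A, Group B, Group A, Group A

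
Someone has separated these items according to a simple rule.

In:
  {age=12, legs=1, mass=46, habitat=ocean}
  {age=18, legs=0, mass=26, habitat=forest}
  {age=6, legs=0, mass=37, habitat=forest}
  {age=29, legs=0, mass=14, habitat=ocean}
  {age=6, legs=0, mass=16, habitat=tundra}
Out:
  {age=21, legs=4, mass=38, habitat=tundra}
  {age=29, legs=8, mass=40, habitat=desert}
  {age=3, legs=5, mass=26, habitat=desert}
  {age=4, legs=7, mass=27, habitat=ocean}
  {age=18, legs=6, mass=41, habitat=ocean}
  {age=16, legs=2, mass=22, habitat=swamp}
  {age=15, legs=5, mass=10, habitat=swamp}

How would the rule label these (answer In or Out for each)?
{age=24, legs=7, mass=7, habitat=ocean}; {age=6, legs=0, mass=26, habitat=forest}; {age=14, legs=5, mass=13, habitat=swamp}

One predicate separates the groups cleanly: legs ≤ 1.

Out, In, Out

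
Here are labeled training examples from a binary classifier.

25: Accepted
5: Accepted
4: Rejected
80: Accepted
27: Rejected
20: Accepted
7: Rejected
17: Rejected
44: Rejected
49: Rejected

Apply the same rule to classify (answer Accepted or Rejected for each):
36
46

Rejected, Rejected

One predicate separates the groups cleanly: multiple of 5.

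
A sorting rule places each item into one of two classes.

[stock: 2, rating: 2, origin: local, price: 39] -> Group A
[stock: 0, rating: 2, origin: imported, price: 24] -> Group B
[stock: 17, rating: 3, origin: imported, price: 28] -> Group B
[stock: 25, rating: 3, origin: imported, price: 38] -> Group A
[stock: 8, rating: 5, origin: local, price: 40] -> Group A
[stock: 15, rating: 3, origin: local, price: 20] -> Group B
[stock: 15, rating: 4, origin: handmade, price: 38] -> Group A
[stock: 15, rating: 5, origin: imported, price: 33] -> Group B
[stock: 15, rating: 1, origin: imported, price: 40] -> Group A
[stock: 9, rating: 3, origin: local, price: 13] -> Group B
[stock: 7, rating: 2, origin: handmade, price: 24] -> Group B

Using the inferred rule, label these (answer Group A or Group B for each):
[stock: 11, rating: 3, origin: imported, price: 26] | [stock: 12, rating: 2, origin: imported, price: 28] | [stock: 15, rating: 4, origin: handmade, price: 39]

The distinguishing property — price ≥ 38 — holds for all the 'Group A' cases and none of the 'Group B' cases.
[stock: 11, rating: 3, origin: imported, price: 26]: Group B (price = 26). [stock: 12, rating: 2, origin: imported, price: 28]: Group B (price = 28). [stock: 15, rating: 4, origin: handmade, price: 39]: Group A (price = 39).

Group B, Group B, Group A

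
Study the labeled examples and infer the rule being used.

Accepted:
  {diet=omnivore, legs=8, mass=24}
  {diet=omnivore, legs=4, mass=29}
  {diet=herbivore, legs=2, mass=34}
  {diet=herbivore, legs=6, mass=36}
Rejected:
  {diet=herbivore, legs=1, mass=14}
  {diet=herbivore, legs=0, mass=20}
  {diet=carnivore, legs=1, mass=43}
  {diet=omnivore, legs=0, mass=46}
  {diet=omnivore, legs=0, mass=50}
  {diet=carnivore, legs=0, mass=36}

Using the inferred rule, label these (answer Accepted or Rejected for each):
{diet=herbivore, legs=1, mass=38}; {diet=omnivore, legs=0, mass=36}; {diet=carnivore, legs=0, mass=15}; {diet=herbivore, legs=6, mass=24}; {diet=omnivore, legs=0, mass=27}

Rule: legs ≥ 2. This holds for each 'Accepted' example and fails for each 'Rejected' one.
{diet=herbivore, legs=1, mass=38} — legs = 1, hence Rejected. {diet=omnivore, legs=0, mass=36} — legs = 0, hence Rejected. {diet=carnivore, legs=0, mass=15} — legs = 0, hence Rejected. {diet=herbivore, legs=6, mass=24} — legs = 6, hence Accepted. {diet=omnivore, legs=0, mass=27} — legs = 0, hence Rejected.

Rejected, Rejected, Rejected, Accepted, Rejected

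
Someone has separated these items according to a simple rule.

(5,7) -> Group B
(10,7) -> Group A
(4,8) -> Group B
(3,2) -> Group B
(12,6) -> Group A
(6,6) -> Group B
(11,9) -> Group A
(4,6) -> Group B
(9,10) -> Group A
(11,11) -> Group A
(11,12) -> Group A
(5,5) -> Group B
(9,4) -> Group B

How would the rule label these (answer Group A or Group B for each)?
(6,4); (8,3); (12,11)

The simplest hypothesis consistent with all the labels is: sum ≥ 17.
(6,4) — 6+4 = 10, hence Group B. (8,3) — 8+3 = 11, hence Group B. (12,11) — 12+11 = 23, hence Group A.

Group B, Group B, Group A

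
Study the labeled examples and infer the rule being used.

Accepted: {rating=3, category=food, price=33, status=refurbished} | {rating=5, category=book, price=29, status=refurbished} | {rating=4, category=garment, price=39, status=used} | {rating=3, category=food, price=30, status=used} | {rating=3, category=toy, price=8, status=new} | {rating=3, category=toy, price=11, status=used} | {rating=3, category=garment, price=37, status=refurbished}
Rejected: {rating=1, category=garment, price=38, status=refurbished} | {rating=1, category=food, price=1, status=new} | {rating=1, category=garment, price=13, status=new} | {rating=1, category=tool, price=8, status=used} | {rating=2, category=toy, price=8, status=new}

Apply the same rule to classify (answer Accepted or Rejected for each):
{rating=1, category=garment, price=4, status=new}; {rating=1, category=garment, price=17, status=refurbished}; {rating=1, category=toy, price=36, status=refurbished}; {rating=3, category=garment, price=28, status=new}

Rejected, Rejected, Rejected, Accepted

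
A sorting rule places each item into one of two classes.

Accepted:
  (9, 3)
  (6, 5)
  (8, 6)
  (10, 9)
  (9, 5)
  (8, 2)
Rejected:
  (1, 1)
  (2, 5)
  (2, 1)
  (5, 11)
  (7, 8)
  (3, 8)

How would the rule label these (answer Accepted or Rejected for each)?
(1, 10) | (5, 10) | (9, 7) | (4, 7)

The pattern is that an item is 'Accepted' exactly when: first > second AND sum ≥ 7.
(1, 10): 1 < 10, 1+10 = 11 — lacks this property, so Rejected. (5, 10): 5 < 10, 5+10 = 15 — lacks this property, so Rejected. (9, 7): 9 > 7, 9+7 = 16 — qualifies, so Accepted. (4, 7): 4 < 7, 4+7 = 11 — lacks this property, so Rejected.

Rejected, Rejected, Accepted, Rejected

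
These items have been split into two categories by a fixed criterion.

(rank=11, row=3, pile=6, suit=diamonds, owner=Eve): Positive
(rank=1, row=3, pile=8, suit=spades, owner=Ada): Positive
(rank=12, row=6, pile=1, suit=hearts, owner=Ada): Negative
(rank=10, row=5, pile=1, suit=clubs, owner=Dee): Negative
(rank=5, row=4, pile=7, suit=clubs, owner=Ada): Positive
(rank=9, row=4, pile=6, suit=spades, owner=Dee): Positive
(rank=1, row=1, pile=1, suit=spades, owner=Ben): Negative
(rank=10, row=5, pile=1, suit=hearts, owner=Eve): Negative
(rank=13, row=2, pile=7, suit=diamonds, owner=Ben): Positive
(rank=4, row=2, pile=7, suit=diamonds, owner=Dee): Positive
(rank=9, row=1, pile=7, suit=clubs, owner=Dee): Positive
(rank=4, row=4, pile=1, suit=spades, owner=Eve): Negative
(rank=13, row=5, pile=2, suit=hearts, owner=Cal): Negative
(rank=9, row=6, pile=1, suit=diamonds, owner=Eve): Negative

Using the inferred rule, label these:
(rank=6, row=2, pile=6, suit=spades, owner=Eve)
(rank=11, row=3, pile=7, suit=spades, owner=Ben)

Positive, Positive

The pattern is that an item is 'Positive' exactly when: pile ≥ 6.
(rank=6, row=2, pile=6, suit=spades, owner=Eve): Positive (pile = 6). (rank=11, row=3, pile=7, suit=spades, owner=Ben): Positive (pile = 7).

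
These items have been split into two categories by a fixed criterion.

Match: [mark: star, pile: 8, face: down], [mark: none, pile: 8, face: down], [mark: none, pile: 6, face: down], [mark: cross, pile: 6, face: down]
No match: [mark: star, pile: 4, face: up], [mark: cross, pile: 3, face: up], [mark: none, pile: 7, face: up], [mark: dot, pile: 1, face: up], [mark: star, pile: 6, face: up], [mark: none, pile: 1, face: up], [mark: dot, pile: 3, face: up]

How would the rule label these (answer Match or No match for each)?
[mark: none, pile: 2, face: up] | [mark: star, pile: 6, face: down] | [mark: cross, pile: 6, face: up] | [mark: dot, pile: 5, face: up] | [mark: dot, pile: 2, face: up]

No match, Match, No match, No match, No match

'Match' ⟺ face is down.
[mark: none, pile: 2, face: up] — face is up, hence No match. [mark: star, pile: 6, face: down] — face is down, hence Match. [mark: cross, pile: 6, face: up] — face is up, hence No match. [mark: dot, pile: 5, face: up] — face is up, hence No match. [mark: dot, pile: 2, face: up] — face is up, hence No match.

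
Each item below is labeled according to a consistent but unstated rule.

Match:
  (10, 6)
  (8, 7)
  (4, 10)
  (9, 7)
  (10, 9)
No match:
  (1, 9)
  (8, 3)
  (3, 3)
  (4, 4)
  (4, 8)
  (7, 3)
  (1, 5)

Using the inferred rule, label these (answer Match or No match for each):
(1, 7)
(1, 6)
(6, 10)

No match, No match, Match

The distinguishing property — sum ≥ 14 — holds for all the 'Match' cases and none of the 'No match' cases.
(1, 7): No match (1+7 = 8).
(1, 6): No match (1+6 = 7).
(6, 10): Match (6+10 = 16).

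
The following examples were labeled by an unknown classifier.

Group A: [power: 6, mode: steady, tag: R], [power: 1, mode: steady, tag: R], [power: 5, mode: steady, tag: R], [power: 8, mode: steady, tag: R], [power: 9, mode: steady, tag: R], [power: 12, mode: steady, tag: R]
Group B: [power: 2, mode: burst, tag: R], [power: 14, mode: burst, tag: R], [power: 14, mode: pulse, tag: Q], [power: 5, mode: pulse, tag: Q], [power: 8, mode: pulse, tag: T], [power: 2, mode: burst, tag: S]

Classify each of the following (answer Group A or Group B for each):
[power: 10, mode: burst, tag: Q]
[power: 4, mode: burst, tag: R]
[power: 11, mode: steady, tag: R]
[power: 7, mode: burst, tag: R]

The common property of the 'Group A' items is: mode is steady. No 'Group B' item has it.
[power: 10, mode: burst, tag: Q] — mode is burst, hence Group B.
[power: 4, mode: burst, tag: R] — mode is burst, hence Group B.
[power: 11, mode: steady, tag: R] — mode is steady, hence Group A.
[power: 7, mode: burst, tag: R] — mode is burst, hence Group B.

Group B, Group B, Group A, Group B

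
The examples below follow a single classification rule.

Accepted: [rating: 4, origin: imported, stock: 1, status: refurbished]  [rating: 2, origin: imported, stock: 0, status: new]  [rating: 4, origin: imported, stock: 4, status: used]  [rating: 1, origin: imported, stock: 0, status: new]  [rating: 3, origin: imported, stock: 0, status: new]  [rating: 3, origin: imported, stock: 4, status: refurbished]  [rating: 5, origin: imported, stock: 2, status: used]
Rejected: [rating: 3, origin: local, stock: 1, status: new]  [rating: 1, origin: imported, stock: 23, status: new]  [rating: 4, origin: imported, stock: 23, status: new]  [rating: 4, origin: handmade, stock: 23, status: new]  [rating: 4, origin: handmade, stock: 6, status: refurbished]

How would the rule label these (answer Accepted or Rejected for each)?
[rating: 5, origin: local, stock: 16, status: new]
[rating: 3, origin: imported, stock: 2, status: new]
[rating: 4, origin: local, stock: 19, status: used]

Rule: origin is imported AND stock ≤ 4. This holds for each 'Accepted' example and fails for each 'Rejected' one.
[rating: 5, origin: local, stock: 16, status: new]: origin is local, stock = 16, fails the rule → Rejected.
[rating: 3, origin: imported, stock: 2, status: new]: origin is imported, stock = 2, passes → Accepted.
[rating: 4, origin: local, stock: 19, status: used]: origin is local, stock = 19, fails the rule → Rejected.

Rejected, Accepted, Rejected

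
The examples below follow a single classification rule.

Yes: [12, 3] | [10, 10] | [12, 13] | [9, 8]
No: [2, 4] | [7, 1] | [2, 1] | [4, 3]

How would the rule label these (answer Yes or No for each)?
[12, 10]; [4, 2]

Yes, No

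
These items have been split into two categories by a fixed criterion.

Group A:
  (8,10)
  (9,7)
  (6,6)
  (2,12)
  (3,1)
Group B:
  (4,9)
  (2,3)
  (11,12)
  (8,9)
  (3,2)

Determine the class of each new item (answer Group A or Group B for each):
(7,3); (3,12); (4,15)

Group A, Group B, Group B

Looking at the examples, the only property every 'Group A' case has and every 'Group B' case lacks is: sum is even.
(7,3): 7+3 = 10, qualifies → Group A.
(3,12): 3+12 = 15, lacks this property → Group B.
(4,15): 4+15 = 19, lacks this property → Group B.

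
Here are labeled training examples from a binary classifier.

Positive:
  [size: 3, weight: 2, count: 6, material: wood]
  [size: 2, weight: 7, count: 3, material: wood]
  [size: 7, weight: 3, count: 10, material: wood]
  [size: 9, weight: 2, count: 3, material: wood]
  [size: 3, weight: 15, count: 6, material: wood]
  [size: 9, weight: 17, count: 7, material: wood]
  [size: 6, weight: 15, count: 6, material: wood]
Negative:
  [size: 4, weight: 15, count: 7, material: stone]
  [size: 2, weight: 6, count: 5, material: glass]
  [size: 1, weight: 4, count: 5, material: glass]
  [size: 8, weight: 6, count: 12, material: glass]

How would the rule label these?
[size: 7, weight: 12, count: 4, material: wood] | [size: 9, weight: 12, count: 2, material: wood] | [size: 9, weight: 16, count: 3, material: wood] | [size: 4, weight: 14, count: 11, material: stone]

Positive, Positive, Positive, Negative

The pattern is that an item is 'Positive' exactly when: material is wood.
Positive: [size: 7, weight: 12, count: 4, material: wood], since material is wood. Positive: [size: 9, weight: 12, count: 2, material: wood], since material is wood. Positive: [size: 9, weight: 16, count: 3, material: wood], since material is wood. Negative: [size: 4, weight: 14, count: 11, material: stone], since material is stone.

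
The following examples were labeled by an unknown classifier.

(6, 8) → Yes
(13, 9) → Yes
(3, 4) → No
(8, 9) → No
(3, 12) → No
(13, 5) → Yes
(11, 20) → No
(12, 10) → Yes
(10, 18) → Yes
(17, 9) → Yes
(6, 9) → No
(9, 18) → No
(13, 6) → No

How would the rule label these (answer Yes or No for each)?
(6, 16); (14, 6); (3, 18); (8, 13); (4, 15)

Yes, Yes, No, No, No

The simplest hypothesis consistent with all the labels is: sum is even.
Yes: (6, 16), since 6+16 = 22.
Yes: (14, 6), since 14+6 = 20.
No: (3, 18), since 3+18 = 21.
No: (8, 13), since 8+13 = 21.
No: (4, 15), since 4+15 = 19.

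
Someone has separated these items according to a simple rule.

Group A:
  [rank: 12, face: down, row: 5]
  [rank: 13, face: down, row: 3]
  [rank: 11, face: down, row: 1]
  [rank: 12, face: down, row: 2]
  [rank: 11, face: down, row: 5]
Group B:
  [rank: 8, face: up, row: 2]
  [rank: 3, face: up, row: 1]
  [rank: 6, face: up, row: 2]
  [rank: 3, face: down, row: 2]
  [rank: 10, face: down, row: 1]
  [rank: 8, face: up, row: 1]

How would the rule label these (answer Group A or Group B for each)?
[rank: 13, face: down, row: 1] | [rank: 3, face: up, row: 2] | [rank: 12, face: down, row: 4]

Group A, Group B, Group A

The rule appears to be: rank ≥ 11.
[rank: 13, face: down, row: 1] → rank = 13 → Group A. [rank: 3, face: up, row: 2] → rank = 3 → Group B. [rank: 12, face: down, row: 4] → rank = 12 → Group A.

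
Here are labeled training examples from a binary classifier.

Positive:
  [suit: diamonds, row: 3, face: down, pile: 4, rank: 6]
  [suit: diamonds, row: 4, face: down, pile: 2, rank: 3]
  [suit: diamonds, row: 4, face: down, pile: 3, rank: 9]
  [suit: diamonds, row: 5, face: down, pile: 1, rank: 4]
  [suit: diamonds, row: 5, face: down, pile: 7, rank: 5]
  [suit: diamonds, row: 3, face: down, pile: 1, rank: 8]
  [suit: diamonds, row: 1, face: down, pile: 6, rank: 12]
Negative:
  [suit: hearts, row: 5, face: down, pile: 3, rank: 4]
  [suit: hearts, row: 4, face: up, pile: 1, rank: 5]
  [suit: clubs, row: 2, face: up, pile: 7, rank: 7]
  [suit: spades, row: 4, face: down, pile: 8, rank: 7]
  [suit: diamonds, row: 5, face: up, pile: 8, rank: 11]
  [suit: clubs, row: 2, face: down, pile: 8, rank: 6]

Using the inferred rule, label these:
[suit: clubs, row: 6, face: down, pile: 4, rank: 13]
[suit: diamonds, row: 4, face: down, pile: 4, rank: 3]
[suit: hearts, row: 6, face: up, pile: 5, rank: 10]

Negative, Positive, Negative

Rule: suit is diamonds AND face is down. This holds for each 'Positive' example and fails for each 'Negative' one.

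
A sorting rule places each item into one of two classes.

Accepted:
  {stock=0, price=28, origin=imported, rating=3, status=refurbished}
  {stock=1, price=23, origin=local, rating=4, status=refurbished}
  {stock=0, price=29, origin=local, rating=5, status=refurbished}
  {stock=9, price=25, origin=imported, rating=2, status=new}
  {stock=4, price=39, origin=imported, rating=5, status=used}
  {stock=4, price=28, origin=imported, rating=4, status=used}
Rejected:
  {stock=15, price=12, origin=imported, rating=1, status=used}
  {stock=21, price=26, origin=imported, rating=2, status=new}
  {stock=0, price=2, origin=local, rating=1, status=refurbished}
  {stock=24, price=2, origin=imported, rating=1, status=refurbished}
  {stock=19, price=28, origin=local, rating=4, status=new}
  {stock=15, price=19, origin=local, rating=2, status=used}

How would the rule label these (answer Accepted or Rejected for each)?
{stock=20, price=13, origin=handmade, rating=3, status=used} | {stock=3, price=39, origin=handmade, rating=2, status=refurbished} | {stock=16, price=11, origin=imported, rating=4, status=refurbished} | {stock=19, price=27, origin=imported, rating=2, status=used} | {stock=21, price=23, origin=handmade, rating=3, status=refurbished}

Rejected, Accepted, Rejected, Rejected, Rejected

Every 'Accepted' example satisfies: stock ≤ 9 AND price ≥ 12. None of the 'Rejected' examples do.
{stock=20, price=13, origin=handmade, rating=3, status=used} → stock = 20, price = 13 → Rejected.
{stock=3, price=39, origin=handmade, rating=2, status=refurbished} → stock = 3, price = 39 → Accepted.
{stock=16, price=11, origin=imported, rating=4, status=refurbished} → stock = 16, price = 11 → Rejected.
{stock=19, price=27, origin=imported, rating=2, status=used} → stock = 19, price = 27 → Rejected.
{stock=21, price=23, origin=handmade, rating=3, status=refurbished} → stock = 21, price = 23 → Rejected.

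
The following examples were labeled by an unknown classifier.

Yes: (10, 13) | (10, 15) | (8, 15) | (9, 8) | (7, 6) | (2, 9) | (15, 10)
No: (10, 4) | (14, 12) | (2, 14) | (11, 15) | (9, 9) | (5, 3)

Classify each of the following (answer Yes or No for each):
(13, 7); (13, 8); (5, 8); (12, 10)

No, Yes, Yes, No

'Yes' ⟺ sum is odd.
(13, 7) — 13+7 = 20, hence No. (13, 8) — 13+8 = 21, hence Yes. (5, 8) — 5+8 = 13, hence Yes. (12, 10) — 12+10 = 22, hence No.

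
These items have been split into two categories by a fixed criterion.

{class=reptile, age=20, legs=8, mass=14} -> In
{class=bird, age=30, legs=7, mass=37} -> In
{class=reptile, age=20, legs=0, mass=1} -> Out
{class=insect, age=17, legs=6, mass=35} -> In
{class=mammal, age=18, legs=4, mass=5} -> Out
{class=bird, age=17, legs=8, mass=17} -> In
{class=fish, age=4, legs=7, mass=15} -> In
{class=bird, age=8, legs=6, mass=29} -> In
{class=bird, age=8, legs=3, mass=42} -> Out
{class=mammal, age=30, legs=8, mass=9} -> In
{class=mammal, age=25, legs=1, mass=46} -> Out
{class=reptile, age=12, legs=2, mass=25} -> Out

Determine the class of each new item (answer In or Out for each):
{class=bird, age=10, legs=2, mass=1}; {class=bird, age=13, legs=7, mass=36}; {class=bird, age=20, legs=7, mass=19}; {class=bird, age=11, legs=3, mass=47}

Out, In, In, Out

The rule appears to be: legs ≥ 6.
Out: {class=bird, age=10, legs=2, mass=1}, since legs = 2.
In: {class=bird, age=13, legs=7, mass=36}, since legs = 7.
In: {class=bird, age=20, legs=7, mass=19}, since legs = 7.
Out: {class=bird, age=11, legs=3, mass=47}, since legs = 3.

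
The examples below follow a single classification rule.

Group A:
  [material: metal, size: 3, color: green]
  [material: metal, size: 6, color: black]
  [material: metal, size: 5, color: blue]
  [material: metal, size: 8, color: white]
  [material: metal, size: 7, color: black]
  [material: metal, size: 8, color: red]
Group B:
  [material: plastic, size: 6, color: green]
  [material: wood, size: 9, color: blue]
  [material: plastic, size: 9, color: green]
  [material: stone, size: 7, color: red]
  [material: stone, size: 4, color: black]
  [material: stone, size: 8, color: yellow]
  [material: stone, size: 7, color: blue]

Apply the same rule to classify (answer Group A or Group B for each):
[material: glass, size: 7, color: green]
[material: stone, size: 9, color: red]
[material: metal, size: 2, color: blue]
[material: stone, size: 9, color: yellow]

Group B, Group B, Group A, Group B

Every 'Group A' example satisfies: material is metal. None of the 'Group B' examples do.
Group B: [material: glass, size: 7, color: green], since material is glass.
Group B: [material: stone, size: 9, color: red], since material is stone.
Group A: [material: metal, size: 2, color: blue], since material is metal.
Group B: [material: stone, size: 9, color: yellow], since material is stone.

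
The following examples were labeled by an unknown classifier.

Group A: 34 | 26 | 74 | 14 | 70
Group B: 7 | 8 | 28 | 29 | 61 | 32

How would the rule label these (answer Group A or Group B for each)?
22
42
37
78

The pattern is that an item is 'Group A' exactly when: ≡ 2 (mod 4).

Group A, Group A, Group B, Group A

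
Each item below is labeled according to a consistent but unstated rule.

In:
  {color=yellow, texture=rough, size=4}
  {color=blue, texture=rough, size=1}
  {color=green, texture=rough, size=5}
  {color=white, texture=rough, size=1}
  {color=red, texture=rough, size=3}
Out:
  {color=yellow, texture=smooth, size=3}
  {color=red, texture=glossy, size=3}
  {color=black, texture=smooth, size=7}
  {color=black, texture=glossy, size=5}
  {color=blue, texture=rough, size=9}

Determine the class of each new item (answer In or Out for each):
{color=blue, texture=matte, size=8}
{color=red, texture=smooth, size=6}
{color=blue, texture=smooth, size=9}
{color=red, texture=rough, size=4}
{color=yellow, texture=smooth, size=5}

'In' ⟺ texture is rough AND size ≤ 5.

Out, Out, Out, In, Out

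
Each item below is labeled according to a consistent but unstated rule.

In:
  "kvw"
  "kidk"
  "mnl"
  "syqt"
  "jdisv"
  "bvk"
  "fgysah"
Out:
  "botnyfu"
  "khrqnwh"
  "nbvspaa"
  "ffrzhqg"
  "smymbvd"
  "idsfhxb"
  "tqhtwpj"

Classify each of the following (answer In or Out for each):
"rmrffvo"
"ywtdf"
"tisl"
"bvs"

Out, In, In, In

All 'In' examples share one property — length ≤ 6 — and every 'Out' example lacks it.
"rmrffvo" — length 7, hence Out.
"ywtdf" — length 5, hence In.
"tisl" — length 4, hence In.
"bvs" — length 3, hence In.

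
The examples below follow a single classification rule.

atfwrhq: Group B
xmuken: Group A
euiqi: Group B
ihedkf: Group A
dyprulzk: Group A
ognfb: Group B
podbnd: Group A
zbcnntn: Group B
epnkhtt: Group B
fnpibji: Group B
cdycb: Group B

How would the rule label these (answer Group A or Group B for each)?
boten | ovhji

Group B, Group B

Checking candidate rules against both groups, what survives is: even length.
Group B: boten, since length 5. Group B: ovhji, since length 5.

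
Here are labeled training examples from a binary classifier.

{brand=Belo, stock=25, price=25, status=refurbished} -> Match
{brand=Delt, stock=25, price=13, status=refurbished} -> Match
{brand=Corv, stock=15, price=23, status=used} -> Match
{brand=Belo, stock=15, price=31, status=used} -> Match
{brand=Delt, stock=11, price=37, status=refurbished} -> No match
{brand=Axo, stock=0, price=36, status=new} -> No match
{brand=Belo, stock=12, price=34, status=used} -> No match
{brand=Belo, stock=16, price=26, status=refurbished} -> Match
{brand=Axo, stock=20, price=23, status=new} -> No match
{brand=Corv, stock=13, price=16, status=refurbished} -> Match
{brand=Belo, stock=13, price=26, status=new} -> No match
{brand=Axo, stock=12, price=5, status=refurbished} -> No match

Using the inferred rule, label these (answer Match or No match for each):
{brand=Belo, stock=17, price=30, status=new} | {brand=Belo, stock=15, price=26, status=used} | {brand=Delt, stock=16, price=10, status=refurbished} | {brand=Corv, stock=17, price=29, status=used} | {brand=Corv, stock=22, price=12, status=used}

The pattern is that an item is 'Match' exactly when: status is not new AND stock ≥ 13.
{brand=Belo, stock=17, price=30, status=new}: status is new, stock = 17 — does not fit, so No match.
{brand=Belo, stock=15, price=26, status=used}: status is used, stock = 15 — matches, so Match.
{brand=Delt, stock=16, price=10, status=refurbished}: status is refurbished, stock = 16 — matches, so Match.
{brand=Corv, stock=17, price=29, status=used}: status is used, stock = 17 — matches, so Match.
{brand=Corv, stock=22, price=12, status=used}: status is used, stock = 22 — matches, so Match.

No match, Match, Match, Match, Match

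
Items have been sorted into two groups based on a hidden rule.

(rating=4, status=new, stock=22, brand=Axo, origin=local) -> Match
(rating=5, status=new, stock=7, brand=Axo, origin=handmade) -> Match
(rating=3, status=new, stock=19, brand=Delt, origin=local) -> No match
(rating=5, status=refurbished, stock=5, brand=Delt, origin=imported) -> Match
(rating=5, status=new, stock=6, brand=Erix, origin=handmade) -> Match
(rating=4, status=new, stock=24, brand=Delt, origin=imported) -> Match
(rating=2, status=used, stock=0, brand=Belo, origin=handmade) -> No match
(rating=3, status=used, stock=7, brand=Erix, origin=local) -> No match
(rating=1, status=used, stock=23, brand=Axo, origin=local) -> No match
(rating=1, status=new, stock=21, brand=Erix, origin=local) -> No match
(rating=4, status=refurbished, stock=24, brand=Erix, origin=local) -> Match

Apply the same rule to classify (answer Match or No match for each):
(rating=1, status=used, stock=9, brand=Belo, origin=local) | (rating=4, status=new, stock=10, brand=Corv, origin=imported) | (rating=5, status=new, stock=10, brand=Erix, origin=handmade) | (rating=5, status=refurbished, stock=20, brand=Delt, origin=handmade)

The pattern is that an item is 'Match' exactly when: rating ≥ 4.
(rating=1, status=used, stock=9, brand=Belo, origin=local): rating = 1 — fails the rule, so No match.
(rating=4, status=new, stock=10, brand=Corv, origin=imported): rating = 4 — has this property, so Match.
(rating=5, status=new, stock=10, brand=Erix, origin=handmade): rating = 5 — has this property, so Match.
(rating=5, status=refurbished, stock=20, brand=Delt, origin=handmade): rating = 5 — has this property, so Match.

No match, Match, Match, Match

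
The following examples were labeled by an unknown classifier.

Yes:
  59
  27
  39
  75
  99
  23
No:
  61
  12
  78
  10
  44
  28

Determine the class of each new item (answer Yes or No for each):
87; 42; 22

The simplest hypothesis consistent with all the labels is: ≡ 3 (mod 4).
87 — 87 mod 4 = 3, hence Yes. 42 — 42 mod 4 = 2, hence No. 22 — 22 mod 4 = 2, hence No.

Yes, No, No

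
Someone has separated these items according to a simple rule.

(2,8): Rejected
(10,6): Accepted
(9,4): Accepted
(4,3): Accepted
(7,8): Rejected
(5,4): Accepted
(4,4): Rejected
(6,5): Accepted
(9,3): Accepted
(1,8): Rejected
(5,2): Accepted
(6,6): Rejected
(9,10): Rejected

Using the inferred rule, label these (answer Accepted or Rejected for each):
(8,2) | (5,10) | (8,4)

The rule appears to be: first > second.
(8,2): 8 > 2, fits → Accepted.
(5,10): 5 < 10, lacks this property → Rejected.
(8,4): 8 > 4, fits → Accepted.

Accepted, Rejected, Accepted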